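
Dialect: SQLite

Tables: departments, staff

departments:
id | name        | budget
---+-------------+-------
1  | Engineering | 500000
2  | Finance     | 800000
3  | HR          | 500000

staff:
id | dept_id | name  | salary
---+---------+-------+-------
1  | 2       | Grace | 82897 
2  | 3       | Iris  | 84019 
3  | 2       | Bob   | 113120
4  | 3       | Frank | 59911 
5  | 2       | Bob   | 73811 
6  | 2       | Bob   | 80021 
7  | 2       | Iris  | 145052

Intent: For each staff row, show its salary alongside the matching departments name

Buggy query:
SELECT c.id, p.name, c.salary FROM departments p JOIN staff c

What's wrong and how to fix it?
Bug: JOIN with no ON clause produces a cartesian product; every staff row pairs with every departments row

Fix: Add ON c.dept_id = p.id to the JOIN

Corrected query:
SELECT c.id, p.name, c.salary FROM departments p JOIN staff c ON c.dept_id = p.id

Result:
id | name    | salary
---+---------+-------
1  | Finance | 82897 
2  | HR      | 84019 
3  | Finance | 113120
4  | HR      | 59911 
5  | Finance | 73811 
6  | Finance | 80021 
7  | Finance | 145052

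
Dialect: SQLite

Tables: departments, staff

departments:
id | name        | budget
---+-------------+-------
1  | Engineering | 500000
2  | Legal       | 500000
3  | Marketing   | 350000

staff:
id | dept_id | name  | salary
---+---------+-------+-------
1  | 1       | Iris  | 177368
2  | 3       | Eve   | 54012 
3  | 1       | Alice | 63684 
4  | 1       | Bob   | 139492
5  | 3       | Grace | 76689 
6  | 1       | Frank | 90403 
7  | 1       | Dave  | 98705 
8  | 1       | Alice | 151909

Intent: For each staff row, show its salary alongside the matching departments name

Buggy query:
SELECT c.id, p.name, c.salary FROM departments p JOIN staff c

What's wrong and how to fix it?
Bug: Missing join condition: each staff row is matched to all departments rows instead of just its own

Fix: Specify the join condition linking the foreign key to the parent id

Corrected query:
SELECT c.id, p.name, c.salary FROM departments p JOIN staff c ON c.dept_id = p.id

Result:
id | name        | salary
---+-------------+-------
1  | Engineering | 177368
2  | Marketing   | 54012 
3  | Engineering | 63684 
4  | Engineering | 139492
5  | Marketing   | 76689 
6  | Engineering | 90403 
7  | Engineering | 98705 
8  | Engineering | 151909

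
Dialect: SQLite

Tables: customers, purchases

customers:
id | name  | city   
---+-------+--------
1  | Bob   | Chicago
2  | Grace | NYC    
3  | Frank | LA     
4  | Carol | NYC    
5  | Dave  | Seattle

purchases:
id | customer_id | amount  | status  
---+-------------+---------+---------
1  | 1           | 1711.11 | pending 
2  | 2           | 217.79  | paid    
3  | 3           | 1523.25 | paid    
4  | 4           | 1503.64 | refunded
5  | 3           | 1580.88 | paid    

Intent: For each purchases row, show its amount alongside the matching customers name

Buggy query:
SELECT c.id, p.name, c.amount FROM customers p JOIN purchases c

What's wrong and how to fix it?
Bug: JOIN with no ON clause produces a cartesian product; every purchases row pairs with every customers row

Fix: Add ON c.customer_id = p.id to the JOIN

Corrected query:
SELECT c.id, p.name, c.amount FROM customers p JOIN purchases c ON c.customer_id = p.id

Result:
id | name  | amount 
---+-------+--------
1  | Bob   | 1711.11
2  | Grace | 217.79 
3  | Frank | 1523.25
4  | Carol | 1503.64
5  | Frank | 1580.88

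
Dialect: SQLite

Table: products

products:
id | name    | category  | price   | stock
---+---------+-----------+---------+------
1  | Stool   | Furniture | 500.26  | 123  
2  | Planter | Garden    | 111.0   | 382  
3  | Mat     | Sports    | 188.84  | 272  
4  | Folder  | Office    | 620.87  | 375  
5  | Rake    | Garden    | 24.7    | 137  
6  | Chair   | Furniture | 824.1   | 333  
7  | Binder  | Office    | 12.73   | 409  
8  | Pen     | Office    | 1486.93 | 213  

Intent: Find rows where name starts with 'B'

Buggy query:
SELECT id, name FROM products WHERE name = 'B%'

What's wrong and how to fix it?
Bug: '=' compares the literal string including the % character; pattern matching needs LIKE

Fix: Use LIKE for wildcard pattern matching

Corrected query:
SELECT id, name FROM products WHERE name LIKE 'B%'

Result:
id | name  
---+-------
7  | Binder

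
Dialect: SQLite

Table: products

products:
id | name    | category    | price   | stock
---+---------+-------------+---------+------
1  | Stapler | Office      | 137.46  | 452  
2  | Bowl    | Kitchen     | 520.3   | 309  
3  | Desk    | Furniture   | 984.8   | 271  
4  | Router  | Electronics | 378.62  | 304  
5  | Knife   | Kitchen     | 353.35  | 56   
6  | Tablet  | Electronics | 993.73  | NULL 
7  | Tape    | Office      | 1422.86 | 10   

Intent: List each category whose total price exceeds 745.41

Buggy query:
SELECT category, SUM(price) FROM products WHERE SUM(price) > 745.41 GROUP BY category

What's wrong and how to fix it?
Bug: SUM(price) is an aggregate, but WHERE filters rows before aggregation

Fix: Use HAVING (which filters groups after aggregation) instead of WHERE

Corrected query:
SELECT category, SUM(price) FROM products GROUP BY category HAVING SUM(price) > 745.41

Result:
category    | SUM(price)
------------+-----------
Electronics | 1372.35   
Furniture   | 984.8     
Kitchen     | 873.65    
Office      | 1560.32   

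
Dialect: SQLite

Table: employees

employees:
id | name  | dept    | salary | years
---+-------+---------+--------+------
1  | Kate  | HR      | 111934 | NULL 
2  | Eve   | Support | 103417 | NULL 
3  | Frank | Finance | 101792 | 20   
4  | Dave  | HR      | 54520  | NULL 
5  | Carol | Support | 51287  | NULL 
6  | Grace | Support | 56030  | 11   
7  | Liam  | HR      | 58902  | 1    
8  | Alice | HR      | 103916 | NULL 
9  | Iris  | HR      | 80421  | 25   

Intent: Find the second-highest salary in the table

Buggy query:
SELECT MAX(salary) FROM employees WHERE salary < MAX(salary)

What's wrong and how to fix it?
Bug: MAX(salary) on the right of the comparison is an aggregate-in-WHERE error

Fix: Compute the overall MAX in a subquery, then take MAX of rows below it

Corrected query:
SELECT MAX(salary) FROM employees WHERE salary < (SELECT MAX(salary) FROM employees)

Result:
MAX(salary)
-----------
103916     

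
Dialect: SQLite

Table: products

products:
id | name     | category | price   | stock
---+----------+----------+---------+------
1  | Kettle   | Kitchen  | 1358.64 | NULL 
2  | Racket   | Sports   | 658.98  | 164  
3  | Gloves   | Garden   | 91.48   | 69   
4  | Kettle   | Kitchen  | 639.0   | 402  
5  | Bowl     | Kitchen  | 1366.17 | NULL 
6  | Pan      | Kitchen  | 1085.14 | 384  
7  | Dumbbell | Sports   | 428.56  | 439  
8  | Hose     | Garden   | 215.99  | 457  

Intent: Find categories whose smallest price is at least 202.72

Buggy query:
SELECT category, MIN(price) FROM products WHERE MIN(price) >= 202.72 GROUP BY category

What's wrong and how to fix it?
Bug: MIN() in WHERE is a misuse of aggregate

Fix: Use HAVING for the per-group MIN condition

Corrected query:
SELECT category, MIN(price) FROM products GROUP BY category HAVING MIN(price) >= 202.72

Result:
category | MIN(price)
---------+-----------
Kitchen  | 639       
Sports   | 428.56    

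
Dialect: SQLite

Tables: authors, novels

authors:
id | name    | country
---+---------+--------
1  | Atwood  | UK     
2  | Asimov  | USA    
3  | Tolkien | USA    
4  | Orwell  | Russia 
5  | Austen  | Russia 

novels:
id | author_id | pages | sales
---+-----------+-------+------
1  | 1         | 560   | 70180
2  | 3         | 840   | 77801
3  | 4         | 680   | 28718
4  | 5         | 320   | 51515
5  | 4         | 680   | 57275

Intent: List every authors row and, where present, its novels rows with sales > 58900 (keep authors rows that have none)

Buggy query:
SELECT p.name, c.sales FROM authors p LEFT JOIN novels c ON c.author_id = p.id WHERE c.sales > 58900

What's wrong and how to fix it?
Bug: A WHERE condition on the right-hand table after LEFT JOIN drops unmatched parents

Fix: Move the right-table condition into the ON clause so unmatched parents are kept

Corrected query:
SELECT p.name, c.sales FROM authors p LEFT JOIN novels c ON c.author_id = p.id AND c.sales > 58900

Result:
name    | sales
--------+------
Atwood  | 70180
Asimov  | NULL 
Tolkien | 77801
Orwell  | NULL 
Austen  | NULL 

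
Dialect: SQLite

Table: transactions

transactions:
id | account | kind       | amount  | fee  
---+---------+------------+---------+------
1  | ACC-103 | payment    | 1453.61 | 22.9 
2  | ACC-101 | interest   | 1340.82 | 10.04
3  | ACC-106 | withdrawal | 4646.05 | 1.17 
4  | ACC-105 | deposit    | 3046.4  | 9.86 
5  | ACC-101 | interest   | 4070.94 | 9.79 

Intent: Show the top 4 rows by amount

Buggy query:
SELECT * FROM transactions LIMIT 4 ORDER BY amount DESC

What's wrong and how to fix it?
Bug: LIMIT must come after ORDER BY

Fix: Swap the clauses: ORDER BY first, then LIMIT

Corrected query:
SELECT * FROM transactions ORDER BY amount DESC LIMIT 4

Result:
id | account | kind       | amount  | fee 
---+---------+------------+---------+-----
3  | ACC-106 | withdrawal | 4646.05 | 1.17
5  | ACC-101 | interest   | 4070.94 | 9.79
4  | ACC-105 | deposit    | 3046.4  | 9.86
1  | ACC-103 | payment    | 1453.61 | 22.9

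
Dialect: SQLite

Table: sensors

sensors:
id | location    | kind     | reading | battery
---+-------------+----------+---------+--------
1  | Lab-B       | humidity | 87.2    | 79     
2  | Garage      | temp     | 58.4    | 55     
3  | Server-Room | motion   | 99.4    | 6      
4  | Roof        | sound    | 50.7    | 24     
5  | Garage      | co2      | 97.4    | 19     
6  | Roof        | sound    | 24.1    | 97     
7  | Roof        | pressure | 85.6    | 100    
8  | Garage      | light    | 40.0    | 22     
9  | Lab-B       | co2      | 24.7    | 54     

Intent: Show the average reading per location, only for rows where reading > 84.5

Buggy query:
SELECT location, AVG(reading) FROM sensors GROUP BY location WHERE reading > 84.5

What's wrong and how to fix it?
Bug: WHERE cannot follow GROUP BY

Fix: Move the WHERE clause before GROUP BY

Corrected query:
SELECT location, AVG(reading) FROM sensors WHERE reading > 84.5 GROUP BY location

Result:
location    | AVG(reading)
------------+-------------
Garage      | 97.4        
Lab-B       | 87.2        
Roof        | 85.6        
Server-Room | 99.4        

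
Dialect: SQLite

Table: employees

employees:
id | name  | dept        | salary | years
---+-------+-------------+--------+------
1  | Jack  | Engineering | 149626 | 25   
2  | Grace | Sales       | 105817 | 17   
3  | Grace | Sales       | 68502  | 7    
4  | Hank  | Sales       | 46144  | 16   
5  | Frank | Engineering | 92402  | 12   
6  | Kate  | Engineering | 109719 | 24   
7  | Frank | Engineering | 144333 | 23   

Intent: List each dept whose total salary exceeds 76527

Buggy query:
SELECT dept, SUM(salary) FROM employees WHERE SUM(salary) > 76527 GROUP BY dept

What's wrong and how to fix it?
Bug: SUM(salary) is an aggregate, but WHERE filters rows before aggregation

Fix: Move the aggregate condition to a HAVING clause

Corrected query:
SELECT dept, SUM(salary) FROM employees GROUP BY dept HAVING SUM(salary) > 76527

Result:
dept        | SUM(salary)
------------+------------
Engineering | 496080     
Sales       | 220463     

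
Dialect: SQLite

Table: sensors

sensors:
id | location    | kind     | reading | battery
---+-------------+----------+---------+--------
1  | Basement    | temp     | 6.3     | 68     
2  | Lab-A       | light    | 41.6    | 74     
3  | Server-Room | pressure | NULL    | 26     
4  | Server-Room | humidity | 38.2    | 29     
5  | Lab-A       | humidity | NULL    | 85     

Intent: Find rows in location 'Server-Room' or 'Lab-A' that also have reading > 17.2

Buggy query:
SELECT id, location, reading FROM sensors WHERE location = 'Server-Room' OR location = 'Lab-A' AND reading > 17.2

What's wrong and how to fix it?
Bug: Without parentheses, AND is evaluated before OR, so the reading filter only applies to the 'Lab-A' branch

Fix: Add parentheses around the OR so the AND applies to both alternatives

Corrected query:
SELECT id, location, reading FROM sensors WHERE (location = 'Server-Room' OR location = 'Lab-A') AND reading > 17.2

Result:
id | location    | reading
---+-------------+--------
2  | Lab-A       | 41.6   
4  | Server-Room | 38.2   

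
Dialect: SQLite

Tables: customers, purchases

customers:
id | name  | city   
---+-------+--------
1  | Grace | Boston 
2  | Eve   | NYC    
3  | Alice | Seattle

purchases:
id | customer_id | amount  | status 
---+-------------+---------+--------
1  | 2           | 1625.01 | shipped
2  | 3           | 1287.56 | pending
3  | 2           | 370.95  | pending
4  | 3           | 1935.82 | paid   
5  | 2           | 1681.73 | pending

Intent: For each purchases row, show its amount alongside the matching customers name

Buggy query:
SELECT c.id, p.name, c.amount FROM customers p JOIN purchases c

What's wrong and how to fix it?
Bug: JOIN with no ON clause produces a cartesian product; every purchases row pairs with every customers row

Fix: Specify the join condition linking the foreign key to the parent id

Corrected query:
SELECT c.id, p.name, c.amount FROM customers p JOIN purchases c ON c.customer_id = p.id

Result:
id | name  | amount 
---+-------+--------
1  | Eve   | 1625.01
2  | Alice | 1287.56
3  | Eve   | 370.95 
4  | Alice | 1935.82
5  | Eve   | 1681.73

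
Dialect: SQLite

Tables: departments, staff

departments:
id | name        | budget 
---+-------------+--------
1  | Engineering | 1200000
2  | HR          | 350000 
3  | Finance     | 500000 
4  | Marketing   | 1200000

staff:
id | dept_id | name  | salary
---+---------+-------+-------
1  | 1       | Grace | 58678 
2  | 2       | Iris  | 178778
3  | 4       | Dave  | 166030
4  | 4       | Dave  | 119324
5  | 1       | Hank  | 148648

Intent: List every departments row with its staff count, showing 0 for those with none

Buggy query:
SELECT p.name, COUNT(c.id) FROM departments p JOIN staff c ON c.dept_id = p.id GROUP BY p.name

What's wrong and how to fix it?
Bug: An inner join excludes parents with zero children

Fix: Use LEFT JOIN so parents without children still appear (COUNT(c.id) gives 0)

Corrected query:
SELECT p.name, COUNT(c.id) FROM departments p LEFT JOIN staff c ON c.dept_id = p.id GROUP BY p.name

Result:
name        | COUNT(c.id)
------------+------------
Engineering | 2          
Finance     | 0          
HR          | 1          
Marketing   | 2          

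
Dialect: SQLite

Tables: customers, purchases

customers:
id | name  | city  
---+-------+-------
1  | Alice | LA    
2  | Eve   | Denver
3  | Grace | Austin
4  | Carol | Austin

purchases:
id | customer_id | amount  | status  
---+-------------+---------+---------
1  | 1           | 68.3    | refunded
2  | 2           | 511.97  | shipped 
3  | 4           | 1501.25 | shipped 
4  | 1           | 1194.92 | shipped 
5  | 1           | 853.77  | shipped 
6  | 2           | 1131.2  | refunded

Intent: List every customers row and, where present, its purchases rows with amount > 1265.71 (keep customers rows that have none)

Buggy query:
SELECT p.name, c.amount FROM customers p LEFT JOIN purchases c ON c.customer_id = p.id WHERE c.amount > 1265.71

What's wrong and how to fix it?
Bug: Filtering c.amount in WHERE discards the NULL rows produced by LEFT JOIN, turning it into an inner join

Fix: Move the right-table condition into the ON clause so unmatched parents are kept

Corrected query:
SELECT p.name, c.amount FROM customers p LEFT JOIN purchases c ON c.customer_id = p.id AND c.amount > 1265.71

Result:
name  | amount 
------+--------
Alice | NULL   
Eve   | NULL   
Grace | NULL   
Carol | 1501.25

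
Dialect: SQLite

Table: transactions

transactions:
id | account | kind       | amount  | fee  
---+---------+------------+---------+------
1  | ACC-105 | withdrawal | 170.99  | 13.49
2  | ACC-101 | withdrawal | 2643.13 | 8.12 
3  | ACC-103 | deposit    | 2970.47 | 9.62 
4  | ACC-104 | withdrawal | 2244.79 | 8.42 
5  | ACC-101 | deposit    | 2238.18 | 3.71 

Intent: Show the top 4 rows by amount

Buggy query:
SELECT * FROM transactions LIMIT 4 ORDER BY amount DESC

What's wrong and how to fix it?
Bug: LIMIT must come after ORDER BY

Fix: Swap the clauses: ORDER BY first, then LIMIT

Corrected query:
SELECT * FROM transactions ORDER BY amount DESC LIMIT 4

Result:
id | account | kind       | amount  | fee 
---+---------+------------+---------+-----
3  | ACC-103 | deposit    | 2970.47 | 9.62
2  | ACC-101 | withdrawal | 2643.13 | 8.12
4  | ACC-104 | withdrawal | 2244.79 | 8.42
5  | ACC-101 | deposit    | 2238.18 | 3.71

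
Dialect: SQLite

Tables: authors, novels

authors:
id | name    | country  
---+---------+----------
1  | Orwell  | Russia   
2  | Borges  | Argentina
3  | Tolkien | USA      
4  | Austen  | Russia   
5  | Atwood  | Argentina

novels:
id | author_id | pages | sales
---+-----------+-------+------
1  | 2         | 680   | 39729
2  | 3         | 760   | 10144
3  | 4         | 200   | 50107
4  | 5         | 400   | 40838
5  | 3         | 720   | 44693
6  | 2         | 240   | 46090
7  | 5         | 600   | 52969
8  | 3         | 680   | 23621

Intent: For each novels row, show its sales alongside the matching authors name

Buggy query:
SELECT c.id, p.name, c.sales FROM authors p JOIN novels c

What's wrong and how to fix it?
Bug: JOIN with no ON clause produces a cartesian product; every novels row pairs with every authors row

Fix: Add ON c.author_id = p.id to the JOIN

Corrected query:
SELECT c.id, p.name, c.sales FROM authors p JOIN novels c ON c.author_id = p.id

Result:
id | name    | sales
---+---------+------
1  | Borges  | 39729
2  | Tolkien | 10144
3  | Austen  | 50107
4  | Atwood  | 40838
5  | Tolkien | 44693
6  | Borges  | 46090
7  | Atwood  | 52969
8  | Tolkien | 23621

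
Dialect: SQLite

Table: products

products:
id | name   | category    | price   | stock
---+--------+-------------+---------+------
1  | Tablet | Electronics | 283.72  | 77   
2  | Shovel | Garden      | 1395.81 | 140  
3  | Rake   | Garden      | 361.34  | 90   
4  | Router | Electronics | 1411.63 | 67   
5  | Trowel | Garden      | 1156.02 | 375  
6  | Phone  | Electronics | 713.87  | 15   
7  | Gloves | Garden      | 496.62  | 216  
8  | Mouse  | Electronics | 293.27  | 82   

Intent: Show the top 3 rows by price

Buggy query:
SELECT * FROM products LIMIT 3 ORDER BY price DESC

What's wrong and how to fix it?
Bug: ORDER BY cannot follow LIMIT; LIMIT is the final clause

Fix: Swap the clauses: ORDER BY first, then LIMIT

Corrected query:
SELECT * FROM products ORDER BY price DESC LIMIT 3

Result:
id | name   | category    | price   | stock
---+--------+-------------+---------+------
4  | Router | Electronics | 1411.63 | 67   
2  | Shovel | Garden      | 1395.81 | 140  
5  | Trowel | Garden      | 1156.02 | 375  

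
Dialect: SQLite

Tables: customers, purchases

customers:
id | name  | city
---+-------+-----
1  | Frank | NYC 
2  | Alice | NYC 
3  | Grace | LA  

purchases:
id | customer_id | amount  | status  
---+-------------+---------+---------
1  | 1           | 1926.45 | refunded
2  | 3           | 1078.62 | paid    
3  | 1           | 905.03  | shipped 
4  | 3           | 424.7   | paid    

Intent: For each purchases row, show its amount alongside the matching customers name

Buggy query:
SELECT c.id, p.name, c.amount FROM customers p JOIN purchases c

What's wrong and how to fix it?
Bug: JOIN with no ON clause produces a cartesian product; every purchases row pairs with every customers row

Fix: Specify the join condition linking the foreign key to the parent id

Corrected query:
SELECT c.id, p.name, c.amount FROM customers p JOIN purchases c ON c.customer_id = p.id

Result:
id | name  | amount 
---+-------+--------
1  | Frank | 1926.45
2  | Grace | 1078.62
3  | Frank | 905.03 
4  | Grace | 424.7  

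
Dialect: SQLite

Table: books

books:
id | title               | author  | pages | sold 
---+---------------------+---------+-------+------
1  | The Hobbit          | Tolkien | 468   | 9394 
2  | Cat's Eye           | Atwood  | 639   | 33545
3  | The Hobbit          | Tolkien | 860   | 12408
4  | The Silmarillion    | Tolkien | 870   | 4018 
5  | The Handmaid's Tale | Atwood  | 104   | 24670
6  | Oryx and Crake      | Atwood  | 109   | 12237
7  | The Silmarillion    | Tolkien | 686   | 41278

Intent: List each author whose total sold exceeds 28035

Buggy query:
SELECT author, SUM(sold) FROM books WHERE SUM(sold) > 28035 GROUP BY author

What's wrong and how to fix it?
Bug: WHERE runs before GROUP BY, so aggregates aren't available there

Fix: Move the aggregate condition to a HAVING clause

Corrected query:
SELECT author, SUM(sold) FROM books GROUP BY author HAVING SUM(sold) > 28035

Result:
author  | SUM(sold)
--------+----------
Atwood  | 70452    
Tolkien | 67098    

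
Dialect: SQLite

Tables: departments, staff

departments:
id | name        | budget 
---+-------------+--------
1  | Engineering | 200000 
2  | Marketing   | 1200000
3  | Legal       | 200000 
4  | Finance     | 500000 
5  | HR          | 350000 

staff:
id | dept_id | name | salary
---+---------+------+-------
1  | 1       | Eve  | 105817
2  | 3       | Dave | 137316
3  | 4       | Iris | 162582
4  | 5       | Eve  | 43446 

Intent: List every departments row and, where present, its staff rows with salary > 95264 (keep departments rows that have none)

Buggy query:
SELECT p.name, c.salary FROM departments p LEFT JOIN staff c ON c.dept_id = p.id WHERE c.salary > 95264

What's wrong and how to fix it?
Bug: A WHERE condition on the right-hand table after LEFT JOIN drops unmatched parents

Fix: Move the right-table condition into the ON clause so unmatched parents are kept

Corrected query:
SELECT p.name, c.salary FROM departments p LEFT JOIN staff c ON c.dept_id = p.id AND c.salary > 95264

Result:
name        | salary
------------+-------
Engineering | 105817
Marketing   | NULL  
Legal       | 137316
Finance     | 162582
HR          | NULL  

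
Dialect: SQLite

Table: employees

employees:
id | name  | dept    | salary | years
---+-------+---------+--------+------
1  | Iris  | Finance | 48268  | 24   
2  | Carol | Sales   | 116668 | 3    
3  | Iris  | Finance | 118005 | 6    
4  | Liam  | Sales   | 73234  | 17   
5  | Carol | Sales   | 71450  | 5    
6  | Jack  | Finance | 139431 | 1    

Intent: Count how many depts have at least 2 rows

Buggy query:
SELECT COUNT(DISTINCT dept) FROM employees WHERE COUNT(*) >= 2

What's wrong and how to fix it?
Bug: COUNT(*) cannot appear in WHERE; the per-group count doesn't exist yet

Fix: Group first with HAVING COUNT(*) >= 2, then COUNT the resulting groups

Corrected query:
SELECT COUNT(*) FROM (SELECT dept FROM employees GROUP BY dept HAVING COUNT(*) >= 2)

Result:
COUNT(*)
--------
2       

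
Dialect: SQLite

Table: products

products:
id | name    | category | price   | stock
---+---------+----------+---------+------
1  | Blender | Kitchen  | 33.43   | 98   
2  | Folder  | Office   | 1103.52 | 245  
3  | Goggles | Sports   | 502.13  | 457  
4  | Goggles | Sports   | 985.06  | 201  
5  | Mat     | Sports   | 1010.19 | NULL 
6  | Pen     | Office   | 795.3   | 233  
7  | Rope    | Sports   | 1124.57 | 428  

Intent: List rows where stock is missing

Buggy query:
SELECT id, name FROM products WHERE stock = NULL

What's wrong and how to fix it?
Bug: '= NULL' is always unknown in SQL three-valued logic, so no rows match

Fix: Replace '= NULL' with 'IS NULL'

Corrected query:
SELECT id, name FROM products WHERE stock IS NULL

Result:
id | name
---+-----
5  | Mat 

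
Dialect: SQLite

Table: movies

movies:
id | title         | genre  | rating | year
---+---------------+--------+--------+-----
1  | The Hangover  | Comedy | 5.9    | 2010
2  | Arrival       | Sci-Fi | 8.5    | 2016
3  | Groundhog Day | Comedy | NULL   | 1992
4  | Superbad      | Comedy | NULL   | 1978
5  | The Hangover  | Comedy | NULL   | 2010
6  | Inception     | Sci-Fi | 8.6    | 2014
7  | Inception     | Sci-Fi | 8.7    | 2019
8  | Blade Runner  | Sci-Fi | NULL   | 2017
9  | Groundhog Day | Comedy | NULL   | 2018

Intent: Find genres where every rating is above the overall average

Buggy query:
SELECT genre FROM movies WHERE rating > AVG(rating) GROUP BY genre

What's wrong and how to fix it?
Bug: WHERE evaluates per row before aggregation, so AVG() is unavailable

Fix: Compute the overall average in a scalar subquery and compare each group's MIN against it in HAVING

Corrected query:
SELECT genre FROM movies GROUP BY genre HAVING MIN(rating) > (SELECT AVG(rating) FROM movies)

Result:
genre 
------
Sci-Fi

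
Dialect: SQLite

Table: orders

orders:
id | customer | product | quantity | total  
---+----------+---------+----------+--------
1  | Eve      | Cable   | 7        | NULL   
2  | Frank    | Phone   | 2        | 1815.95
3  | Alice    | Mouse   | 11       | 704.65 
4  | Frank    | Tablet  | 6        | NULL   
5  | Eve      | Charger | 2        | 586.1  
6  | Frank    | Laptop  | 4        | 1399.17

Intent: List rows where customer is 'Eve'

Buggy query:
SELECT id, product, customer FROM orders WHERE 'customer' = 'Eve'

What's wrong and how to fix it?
Bug: 'customer' in single quotes is a string literal, not the column; the comparison is literal-vs-literal and never true

Fix: Reference the column as customer without single quotes

Corrected query:
SELECT id, product, customer FROM orders WHERE customer = 'Eve'

Result:
id | product | customer
---+---------+---------
1  | Cable   | Eve     
5  | Charger | Eve     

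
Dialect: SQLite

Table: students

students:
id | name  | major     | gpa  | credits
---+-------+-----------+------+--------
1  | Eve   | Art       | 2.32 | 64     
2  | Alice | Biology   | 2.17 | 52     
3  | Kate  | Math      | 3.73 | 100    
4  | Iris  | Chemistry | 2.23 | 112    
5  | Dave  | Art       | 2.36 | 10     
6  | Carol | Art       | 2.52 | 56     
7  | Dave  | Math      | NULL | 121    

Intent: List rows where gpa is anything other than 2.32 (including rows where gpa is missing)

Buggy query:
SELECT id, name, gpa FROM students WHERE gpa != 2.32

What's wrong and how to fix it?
Bug: Inequality against NULL is unknown, not true; rows with NULL are dropped

Fix: Add an explicit OR gpa IS NULL to include the missing-value rows

Corrected query:
SELECT id, name, gpa FROM students WHERE gpa != 2.32 OR gpa IS NULL

Result:
id | name  | gpa 
---+-------+-----
2  | Alice | 2.17
3  | Kate  | 3.73
4  | Iris  | 2.23
5  | Dave  | 2.36
6  | Carol | 2.52
7  | Dave  | NULL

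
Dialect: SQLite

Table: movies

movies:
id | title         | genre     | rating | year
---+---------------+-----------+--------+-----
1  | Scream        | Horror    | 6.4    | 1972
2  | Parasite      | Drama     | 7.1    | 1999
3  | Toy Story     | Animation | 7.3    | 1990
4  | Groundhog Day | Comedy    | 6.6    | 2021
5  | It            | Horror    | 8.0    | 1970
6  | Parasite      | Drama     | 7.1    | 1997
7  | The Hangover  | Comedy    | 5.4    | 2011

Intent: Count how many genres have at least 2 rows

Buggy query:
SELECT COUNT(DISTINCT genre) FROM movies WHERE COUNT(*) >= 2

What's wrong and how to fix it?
Bug: WHERE filters individual rows, not groups, so a group-level COUNT is invalid there

Fix: Group first with HAVING COUNT(*) >= 2, then COUNT the resulting groups

Corrected query:
SELECT COUNT(*) FROM (SELECT genre FROM movies GROUP BY genre HAVING COUNT(*) >= 2)

Result:
COUNT(*)
--------
3       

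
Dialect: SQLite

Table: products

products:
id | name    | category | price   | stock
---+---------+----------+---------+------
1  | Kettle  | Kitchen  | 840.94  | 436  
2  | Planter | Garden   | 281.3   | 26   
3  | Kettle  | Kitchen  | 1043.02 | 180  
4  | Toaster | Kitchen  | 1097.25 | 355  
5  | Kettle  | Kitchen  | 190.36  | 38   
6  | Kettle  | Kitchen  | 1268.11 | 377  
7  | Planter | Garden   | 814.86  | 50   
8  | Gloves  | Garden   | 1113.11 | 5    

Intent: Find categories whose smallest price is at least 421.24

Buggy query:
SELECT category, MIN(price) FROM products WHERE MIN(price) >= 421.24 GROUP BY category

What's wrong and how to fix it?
Bug: MIN() in WHERE is a misuse of aggregate

Fix: Replace WHERE with HAVING after the GROUP BY

Corrected query:
SELECT category, MIN(price) FROM products GROUP BY category HAVING MIN(price) >= 421.24

Result:
(no rows)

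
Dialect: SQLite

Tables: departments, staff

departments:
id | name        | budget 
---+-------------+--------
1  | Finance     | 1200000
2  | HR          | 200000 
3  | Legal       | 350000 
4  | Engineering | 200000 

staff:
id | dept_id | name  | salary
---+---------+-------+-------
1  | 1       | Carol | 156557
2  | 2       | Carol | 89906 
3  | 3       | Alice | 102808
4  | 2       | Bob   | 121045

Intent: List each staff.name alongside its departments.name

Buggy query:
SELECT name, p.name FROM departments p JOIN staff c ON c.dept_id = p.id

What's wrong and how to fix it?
Bug: 'name' exists in both joined tables, so the database can't tell which one is meant

Fix: Qualify the column with its table alias (c.name)

Corrected query:
SELECT c.name, p.name FROM departments p JOIN staff c ON c.dept_id = p.id

Result:
name  | name   
------+--------
Carol | Finance
Carol | HR     
Alice | Legal  
Bob   | HR     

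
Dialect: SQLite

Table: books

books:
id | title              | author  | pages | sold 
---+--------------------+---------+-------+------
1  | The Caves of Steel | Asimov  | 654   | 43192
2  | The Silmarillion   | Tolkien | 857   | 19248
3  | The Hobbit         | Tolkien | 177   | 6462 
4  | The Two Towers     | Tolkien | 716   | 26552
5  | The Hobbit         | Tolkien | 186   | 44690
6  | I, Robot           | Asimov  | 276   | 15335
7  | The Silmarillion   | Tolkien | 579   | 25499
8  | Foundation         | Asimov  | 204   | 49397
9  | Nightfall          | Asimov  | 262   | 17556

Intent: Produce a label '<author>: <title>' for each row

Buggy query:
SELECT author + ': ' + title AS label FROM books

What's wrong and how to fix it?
Bug: SQLite uses || for string concatenation; + coerces text to numbers (yielding 0)

Fix: Replace + with || to concatenate text

Corrected query:
SELECT author || ': ' || title AS label FROM books

Result:
label                     
--------------------------
Asimov: The Caves of Steel
Tolkien: The Silmarillion 
Tolkien: The Hobbit       
Tolkien: The Two Towers   
Tolkien: The Hobbit       
Asimov: I, Robot          
Tolkien: The Silmarillion 
Asimov: Foundation        
Asimov: Nightfall         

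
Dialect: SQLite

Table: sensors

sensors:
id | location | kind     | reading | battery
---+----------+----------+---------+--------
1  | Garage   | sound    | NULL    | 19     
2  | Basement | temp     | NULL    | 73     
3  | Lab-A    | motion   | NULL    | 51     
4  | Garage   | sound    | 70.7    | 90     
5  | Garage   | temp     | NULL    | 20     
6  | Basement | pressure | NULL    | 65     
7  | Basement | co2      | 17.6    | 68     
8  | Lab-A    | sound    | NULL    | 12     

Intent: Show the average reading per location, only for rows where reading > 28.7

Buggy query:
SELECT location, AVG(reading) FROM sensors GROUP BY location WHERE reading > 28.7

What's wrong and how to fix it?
Bug: WHERE cannot follow GROUP BY

Fix: Move the WHERE clause before GROUP BY

Corrected query:
SELECT location, AVG(reading) FROM sensors WHERE reading > 28.7 GROUP BY location

Result:
location | AVG(reading)
---------+-------------
Garage   | 70.7        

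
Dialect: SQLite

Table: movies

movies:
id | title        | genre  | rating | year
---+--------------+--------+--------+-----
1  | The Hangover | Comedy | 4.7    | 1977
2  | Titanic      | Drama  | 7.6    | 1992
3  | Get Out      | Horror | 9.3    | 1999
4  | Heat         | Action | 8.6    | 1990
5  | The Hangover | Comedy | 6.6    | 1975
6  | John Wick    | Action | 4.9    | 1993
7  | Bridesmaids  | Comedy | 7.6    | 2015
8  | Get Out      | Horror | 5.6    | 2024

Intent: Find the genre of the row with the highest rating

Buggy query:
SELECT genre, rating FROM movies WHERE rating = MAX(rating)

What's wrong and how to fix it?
Bug: MAX(rating) is an aggregate and cannot be used directly in WHERE

Fix: Wrap MAX in a scalar subquery so WHERE compares against a single value

Corrected query:
SELECT genre, rating FROM movies WHERE rating = (SELECT MAX(rating) FROM movies)

Result:
genre  | rating
-------+-------
Horror | 9.3   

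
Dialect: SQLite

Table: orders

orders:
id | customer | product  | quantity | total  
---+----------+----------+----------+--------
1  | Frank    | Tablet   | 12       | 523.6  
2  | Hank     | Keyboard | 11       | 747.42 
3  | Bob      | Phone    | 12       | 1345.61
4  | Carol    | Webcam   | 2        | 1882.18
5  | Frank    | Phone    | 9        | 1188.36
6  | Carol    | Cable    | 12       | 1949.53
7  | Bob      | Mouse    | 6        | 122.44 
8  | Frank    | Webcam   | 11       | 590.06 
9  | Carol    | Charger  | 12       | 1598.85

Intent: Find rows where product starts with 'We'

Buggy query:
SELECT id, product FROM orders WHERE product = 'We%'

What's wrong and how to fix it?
Bug: Wildcards only work with LIKE; '=' treats '%' as a literal character

Fix: Use LIKE for wildcard pattern matching

Corrected query:
SELECT id, product FROM orders WHERE product LIKE 'We%'

Result:
id | product
---+--------
4  | Webcam 
8  | Webcam 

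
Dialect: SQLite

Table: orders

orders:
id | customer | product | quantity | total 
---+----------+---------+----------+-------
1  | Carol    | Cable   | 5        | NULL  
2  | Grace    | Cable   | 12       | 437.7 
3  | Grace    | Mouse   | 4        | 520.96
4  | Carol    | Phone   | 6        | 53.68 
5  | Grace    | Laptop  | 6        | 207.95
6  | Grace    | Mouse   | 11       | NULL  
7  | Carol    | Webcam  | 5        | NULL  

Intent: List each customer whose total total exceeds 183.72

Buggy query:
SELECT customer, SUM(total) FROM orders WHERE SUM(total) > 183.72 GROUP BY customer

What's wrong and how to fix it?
Bug: WHERE runs before GROUP BY, so aggregates aren't available there

Fix: Move the aggregate condition to a HAVING clause

Corrected query:
SELECT customer, SUM(total) FROM orders GROUP BY customer HAVING SUM(total) > 183.72

Result:
customer | SUM(total)
---------+-----------
Grace    | 1166.61   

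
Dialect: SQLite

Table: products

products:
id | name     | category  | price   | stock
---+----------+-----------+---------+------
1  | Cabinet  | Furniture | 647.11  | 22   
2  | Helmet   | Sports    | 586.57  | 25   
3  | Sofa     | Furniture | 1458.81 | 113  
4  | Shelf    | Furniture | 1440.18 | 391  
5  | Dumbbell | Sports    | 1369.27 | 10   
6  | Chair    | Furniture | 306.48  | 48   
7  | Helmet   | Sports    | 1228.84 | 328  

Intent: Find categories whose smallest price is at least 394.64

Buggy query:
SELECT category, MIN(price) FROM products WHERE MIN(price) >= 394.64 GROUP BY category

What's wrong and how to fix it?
Bug: Aggregates like MIN are computed per group after WHERE runs

Fix: Use HAVING for the per-group MIN condition

Corrected query:
SELECT category, MIN(price) FROM products GROUP BY category HAVING MIN(price) >= 394.64

Result:
category | MIN(price)
---------+-----------
Sports   | 586.57    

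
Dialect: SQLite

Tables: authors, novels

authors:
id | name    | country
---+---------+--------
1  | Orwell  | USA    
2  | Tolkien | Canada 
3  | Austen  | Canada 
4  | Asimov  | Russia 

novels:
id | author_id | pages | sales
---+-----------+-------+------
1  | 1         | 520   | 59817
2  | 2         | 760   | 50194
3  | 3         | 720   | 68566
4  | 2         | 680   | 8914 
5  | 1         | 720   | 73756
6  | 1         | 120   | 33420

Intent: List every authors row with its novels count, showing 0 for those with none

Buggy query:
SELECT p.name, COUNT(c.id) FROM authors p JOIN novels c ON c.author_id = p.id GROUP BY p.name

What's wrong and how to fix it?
Bug: INNER JOIN drops authors rows that have no matching novels rows

Fix: Switch to LEFT JOIN to retain unmatched parent rows

Corrected query:
SELECT p.name, COUNT(c.id) FROM authors p LEFT JOIN novels c ON c.author_id = p.id GROUP BY p.name

Result:
name    | COUNT(c.id)
--------+------------
Asimov  | 0          
Austen  | 1          
Orwell  | 3          
Tolkien | 2          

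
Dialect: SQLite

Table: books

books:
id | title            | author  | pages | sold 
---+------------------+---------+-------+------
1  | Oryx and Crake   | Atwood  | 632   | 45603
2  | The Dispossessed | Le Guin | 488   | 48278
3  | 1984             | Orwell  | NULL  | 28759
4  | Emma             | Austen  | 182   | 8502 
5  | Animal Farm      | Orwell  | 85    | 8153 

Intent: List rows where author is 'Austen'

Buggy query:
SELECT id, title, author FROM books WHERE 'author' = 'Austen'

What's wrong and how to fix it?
Bug: Single quotes denote string literals in SQL; the column name is being compared as a constant string

Fix: Reference the column as author without single quotes

Corrected query:
SELECT id, title, author FROM books WHERE author = 'Austen'

Result:
id | title | author
---+-------+-------
4  | Emma  | Austen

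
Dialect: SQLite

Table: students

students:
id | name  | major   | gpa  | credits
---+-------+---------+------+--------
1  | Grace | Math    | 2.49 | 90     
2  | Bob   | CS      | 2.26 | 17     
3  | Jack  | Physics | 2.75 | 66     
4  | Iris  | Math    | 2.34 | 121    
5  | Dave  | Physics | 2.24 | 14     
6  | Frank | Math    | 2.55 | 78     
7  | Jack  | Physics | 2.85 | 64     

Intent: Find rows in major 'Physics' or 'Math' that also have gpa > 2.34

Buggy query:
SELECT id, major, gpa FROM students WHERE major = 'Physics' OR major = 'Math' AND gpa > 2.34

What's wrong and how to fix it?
Bug: Without parentheses, AND is evaluated before OR, so the gpa filter only applies to the 'Math' branch

Fix: Group the OR with parentheses (or use IN), then AND the threshold

Corrected query:
SELECT id, major, gpa FROM students WHERE (major = 'Physics' OR major = 'Math') AND gpa > 2.34

Result:
id | major   | gpa 
---+---------+-----
1  | Math    | 2.49
3  | Physics | 2.75
6  | Math    | 2.55
7  | Physics | 2.85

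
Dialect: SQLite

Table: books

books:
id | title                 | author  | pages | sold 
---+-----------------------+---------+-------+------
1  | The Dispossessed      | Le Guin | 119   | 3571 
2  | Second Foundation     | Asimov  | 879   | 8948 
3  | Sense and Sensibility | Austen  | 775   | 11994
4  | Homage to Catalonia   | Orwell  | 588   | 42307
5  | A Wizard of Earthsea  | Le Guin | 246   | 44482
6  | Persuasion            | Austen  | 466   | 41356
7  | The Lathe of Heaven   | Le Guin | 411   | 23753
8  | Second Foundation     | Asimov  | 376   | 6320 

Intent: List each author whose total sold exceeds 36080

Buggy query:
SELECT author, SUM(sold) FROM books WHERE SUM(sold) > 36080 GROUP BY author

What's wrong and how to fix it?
Bug: Aggregate functions cannot appear in a WHERE clause

Fix: Use HAVING (which filters groups after aggregation) instead of WHERE

Corrected query:
SELECT author, SUM(sold) FROM books GROUP BY author HAVING SUM(sold) > 36080

Result:
author  | SUM(sold)
--------+----------
Austen  | 53350    
Le Guin | 71806    
Orwell  | 42307    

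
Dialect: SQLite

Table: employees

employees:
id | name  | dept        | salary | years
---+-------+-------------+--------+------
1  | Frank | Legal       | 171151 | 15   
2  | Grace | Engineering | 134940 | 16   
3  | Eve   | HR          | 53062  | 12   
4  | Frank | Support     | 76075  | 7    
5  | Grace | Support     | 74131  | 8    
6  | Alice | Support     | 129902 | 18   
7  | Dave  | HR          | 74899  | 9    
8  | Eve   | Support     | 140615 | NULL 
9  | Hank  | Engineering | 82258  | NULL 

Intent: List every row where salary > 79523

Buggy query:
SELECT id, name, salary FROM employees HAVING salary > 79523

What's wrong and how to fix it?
Bug: This is a non-aggregate query (no GROUP BY, no aggregates), so in SQLite the HAVING clause is invalid here; a row-level condition belongs in WHERE

Fix: Use WHERE for row-level filtering

Corrected query:
SELECT id, name, salary FROM employees WHERE salary > 79523

Result:
id | name  | salary
---+-------+-------
1  | Frank | 171151
2  | Grace | 134940
6  | Alice | 129902
8  | Eve   | 140615
9  | Hank  | 82258 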